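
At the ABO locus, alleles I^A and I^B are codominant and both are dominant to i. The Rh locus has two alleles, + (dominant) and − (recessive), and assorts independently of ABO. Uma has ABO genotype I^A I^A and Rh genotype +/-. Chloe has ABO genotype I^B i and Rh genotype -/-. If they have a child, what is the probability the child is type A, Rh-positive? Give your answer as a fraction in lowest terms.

ABO cross I^A I^A × I^B i → offspring phenotypes: 1/2 A, 1/2 AB.
Rh cross +/- × -/- → 1/2 Rh+, 1/2 Rh-.
Independent loci: P(type A, Rh-positive) = 1/2 × 1/2 = 1/4.

1/4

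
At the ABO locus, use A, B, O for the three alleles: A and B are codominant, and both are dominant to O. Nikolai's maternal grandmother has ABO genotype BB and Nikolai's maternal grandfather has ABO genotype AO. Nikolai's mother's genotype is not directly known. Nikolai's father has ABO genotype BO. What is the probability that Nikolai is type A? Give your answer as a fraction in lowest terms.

1/8

Nikolai's mother's ABO genotype from BB × AO: 1/2 AB, 1/2 BO.
Crossing each possibility with the father BO and summing P(type A): 1/2·1/4 + 1/2·0 = 1/8.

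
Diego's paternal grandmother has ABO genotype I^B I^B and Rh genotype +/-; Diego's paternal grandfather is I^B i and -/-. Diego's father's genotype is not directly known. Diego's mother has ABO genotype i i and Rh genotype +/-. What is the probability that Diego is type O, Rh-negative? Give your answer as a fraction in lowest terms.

3/32

Diego's father's ABO genotype from I^B I^B × I^B i: 1/2 I^B I^B, 1/2 I^B i.
Crossing each possibility with the mother i i and summing P(type O): 1/2·0 + 1/2·1/2 = 1/4.
Similarly for Rh via the father's Rh distribution: P(Rh-) = 3/8.
Independent loci: 1/4 × 3/8 = 3/32.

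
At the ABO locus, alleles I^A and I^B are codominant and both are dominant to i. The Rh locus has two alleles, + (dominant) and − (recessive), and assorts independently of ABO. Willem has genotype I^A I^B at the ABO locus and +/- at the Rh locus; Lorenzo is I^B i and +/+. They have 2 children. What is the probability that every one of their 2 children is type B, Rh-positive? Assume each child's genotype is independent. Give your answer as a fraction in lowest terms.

ABO cross I^A I^B × I^B i → 1/4 A, 1/2 B, 1/4 AB.
Rh cross +/- × +/+ → 1 Rh+; so P(type B, Rh-positive) = 1/2 × 1 = 1/2 per child.
All 2 independent: (1/2)^2 = 1/4.

1/4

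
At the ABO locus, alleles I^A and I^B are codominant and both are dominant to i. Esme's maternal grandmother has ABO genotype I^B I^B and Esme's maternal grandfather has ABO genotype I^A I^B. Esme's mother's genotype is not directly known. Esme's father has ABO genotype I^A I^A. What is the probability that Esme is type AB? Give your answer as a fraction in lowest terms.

Esme's mother's ABO genotype from I^B I^B × I^A I^B: 1/2 I^A I^B, 1/2 I^B I^B.
Crossing each possibility with the father I^A I^A and summing P(type AB): 1/2·1/2 + 1/2·1 = 3/4.

3/4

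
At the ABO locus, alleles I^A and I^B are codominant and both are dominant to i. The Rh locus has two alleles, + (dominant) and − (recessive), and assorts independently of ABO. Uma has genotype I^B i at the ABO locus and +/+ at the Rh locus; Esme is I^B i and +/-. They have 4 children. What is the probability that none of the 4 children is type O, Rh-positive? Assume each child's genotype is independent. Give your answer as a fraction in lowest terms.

81/256

ABO cross I^B i × I^B i → 1/4 O, 3/4 B.
Rh cross +/+ × +/- → 1 Rh+; so P(type O, Rh-positive) = 1/4 × 1 = 1/4 per child.
P(not type O, Rh-positive) = 3/4 for one child; (3/4)^4 = 81/256.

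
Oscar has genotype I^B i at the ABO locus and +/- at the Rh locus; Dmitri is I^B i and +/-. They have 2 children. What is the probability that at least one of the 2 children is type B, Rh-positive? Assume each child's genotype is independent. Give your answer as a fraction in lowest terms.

ABO cross I^B i × I^B i → 1/4 O, 3/4 B.
Rh cross +/- × +/- → 3/4 Rh+, 1/4 Rh-; so P(type B, Rh-positive) = 3/4 × 3/4 = 9/16 per child.
P(none) = (7/16)^2 = 49/256; P(at least one) = 1 − 49/256 = 207/256.

207/256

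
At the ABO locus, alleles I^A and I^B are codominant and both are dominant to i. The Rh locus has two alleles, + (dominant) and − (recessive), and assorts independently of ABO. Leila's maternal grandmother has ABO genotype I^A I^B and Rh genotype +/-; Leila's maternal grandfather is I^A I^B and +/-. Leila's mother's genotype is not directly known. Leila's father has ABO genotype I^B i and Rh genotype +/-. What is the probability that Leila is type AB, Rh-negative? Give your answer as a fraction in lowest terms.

1/16

Leila's mother's ABO genotype from I^A I^B × I^A I^B: 1/4 I^A I^A, 1/2 I^A I^B, 1/4 I^B I^B.
Crossing each possibility with the father I^B i and summing P(type AB): 1/4·1/2 + 1/2·1/4 + 1/4·0 = 1/4.
Similarly for Rh via the mother's Rh distribution: P(Rh-) = 1/4.
Independent loci: 1/4 × 1/4 = 1/16.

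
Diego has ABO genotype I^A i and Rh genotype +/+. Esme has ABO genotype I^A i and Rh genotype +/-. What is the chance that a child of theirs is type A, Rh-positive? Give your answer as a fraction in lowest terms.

3/4

ABO cross I^A i × I^A i → offspring phenotypes: 1/4 O, 3/4 A.
Rh cross +/+ × +/- → 1 Rh+.
Independent loci: P(type A, Rh-positive) = 3/4 × 1 = 3/4.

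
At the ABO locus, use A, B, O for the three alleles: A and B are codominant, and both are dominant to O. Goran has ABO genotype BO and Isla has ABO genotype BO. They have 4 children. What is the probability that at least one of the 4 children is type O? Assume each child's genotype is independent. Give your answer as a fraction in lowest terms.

ABO cross BO × BO → 1/4 O, 3/4 B.
So P(type O) = 1/4 per child.
P(none) = (3/4)^4 = 81/256; P(at least one) = 1 − 81/256 = 175/256.

175/256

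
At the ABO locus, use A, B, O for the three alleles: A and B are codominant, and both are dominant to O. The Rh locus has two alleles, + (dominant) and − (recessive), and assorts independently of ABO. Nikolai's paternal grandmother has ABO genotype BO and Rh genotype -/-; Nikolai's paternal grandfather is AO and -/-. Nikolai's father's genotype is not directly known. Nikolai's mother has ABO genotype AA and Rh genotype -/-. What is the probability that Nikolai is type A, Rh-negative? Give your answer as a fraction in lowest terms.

Nikolai's father's ABO genotype from BO × AO: 1/4 AB, 1/4 AO, 1/4 BO, 1/4 OO.
Crossing each possibility with the mother AA and summing P(type A): 1/4·1/2 + 1/4·1 + 1/4·1/2 + 1/4·1 = 3/4.
Similarly for Rh via the father's Rh distribution: P(Rh-) = 1.
Independent loci: 3/4 × 1 = 3/4.

3/4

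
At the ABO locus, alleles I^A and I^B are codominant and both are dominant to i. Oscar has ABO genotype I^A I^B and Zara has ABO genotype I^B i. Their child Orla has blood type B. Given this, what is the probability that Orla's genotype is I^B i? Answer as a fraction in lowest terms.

1/2

Cross I^A I^B × I^B i → 1/4 I^A I^B, 1/4 I^A i, 1/4 I^B I^B, 1/4 I^B i.
Type-B genotypes among offspring: I^B I^B (1/4), I^B i (1/4); total 1/2.
P(I^B i | type B) = (1/4) / (1/2) = 1/2.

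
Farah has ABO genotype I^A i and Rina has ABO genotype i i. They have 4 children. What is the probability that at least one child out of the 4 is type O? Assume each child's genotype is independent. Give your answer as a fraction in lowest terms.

ABO cross I^A i × i i → 1/2 O, 1/2 A.
So P(type O) = 1/2 per child.
P(none) = (1/2)^4 = 1/16; P(at least one) = 1 − 1/16 = 15/16.

15/16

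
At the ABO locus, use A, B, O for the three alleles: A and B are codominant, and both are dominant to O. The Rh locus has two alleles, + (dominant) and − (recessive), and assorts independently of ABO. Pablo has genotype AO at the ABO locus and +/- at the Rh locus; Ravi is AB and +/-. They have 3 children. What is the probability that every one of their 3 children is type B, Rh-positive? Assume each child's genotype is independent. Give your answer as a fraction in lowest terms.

ABO cross AO × AB → 1/2 A, 1/4 B, 1/4 AB.
Rh cross +/- × +/- → 3/4 Rh+, 1/4 Rh-; so P(type B, Rh-positive) = 1/4 × 3/4 = 3/16 per child.
All 3 independent: (3/16)^3 = 27/4096.

27/4096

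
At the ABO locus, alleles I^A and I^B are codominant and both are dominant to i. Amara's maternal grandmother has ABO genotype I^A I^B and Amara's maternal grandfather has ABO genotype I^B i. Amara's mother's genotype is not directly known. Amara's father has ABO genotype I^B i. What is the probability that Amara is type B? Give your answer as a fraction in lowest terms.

Amara's mother's ABO genotype from I^A I^B × I^B i: 1/4 I^A I^B, 1/4 I^A i, 1/4 I^B I^B, 1/4 I^B i.
Crossing each possibility with the father I^B i and summing P(type B): 1/4·1/2 + 1/4·1/4 + 1/4·1 + 1/4·3/4 = 5/8.

5/8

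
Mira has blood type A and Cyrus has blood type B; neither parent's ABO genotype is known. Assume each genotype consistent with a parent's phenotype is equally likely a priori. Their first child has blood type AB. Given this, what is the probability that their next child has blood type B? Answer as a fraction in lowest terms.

5/36

Possible genotypes: Mira ∈ {AA, AO}; Cyrus ∈ {BB, BO}.
Weight each parental genotype pair by prior × P(type-AB child):
  AA × BB: posterior weight 4/9; P(next child type B) = 0.
  AA × BO: posterior weight 2/9; P(next child type B) = 0.
  AO × BB: posterior weight 2/9; P(next child type B) = 1/2.
  AO × BO: posterior weight 1/9; P(next child type B) = 1/4.
Weighted sum = 5/36.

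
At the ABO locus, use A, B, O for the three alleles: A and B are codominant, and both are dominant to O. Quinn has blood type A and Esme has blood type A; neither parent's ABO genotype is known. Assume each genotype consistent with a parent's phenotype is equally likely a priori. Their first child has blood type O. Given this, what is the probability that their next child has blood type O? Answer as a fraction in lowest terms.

Possible genotypes: Quinn ∈ {AA, AO}; Esme ∈ {AA, AO}.
Weight each parental genotype pair by prior × P(type-O child):
  AO × AO: posterior weight 1; P(next child type O) = 1/4.
Weighted sum = 1/4.

1/4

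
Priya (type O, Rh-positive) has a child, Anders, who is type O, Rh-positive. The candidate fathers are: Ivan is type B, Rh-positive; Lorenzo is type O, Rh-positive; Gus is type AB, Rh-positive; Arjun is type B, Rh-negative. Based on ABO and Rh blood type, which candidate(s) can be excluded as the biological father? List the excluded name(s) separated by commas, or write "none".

Gus

A candidate is excluded only if no genotype consistent with his phenotype could produce a type O, Rh-positive child with a type O, Rh-positive mother.
Gus (type AB, Rh+): no genotype consistent with that phenotype can produce a type-O Rh+ child with a type-O mother.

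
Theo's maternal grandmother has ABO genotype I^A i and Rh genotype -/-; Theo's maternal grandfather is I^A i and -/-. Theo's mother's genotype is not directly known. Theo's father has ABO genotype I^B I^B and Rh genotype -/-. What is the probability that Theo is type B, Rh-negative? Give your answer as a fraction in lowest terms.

Theo's mother's ABO genotype from I^A i × I^A i: 1/4 I^A I^A, 1/2 I^A i, 1/4 i i.
Crossing each possibility with the father I^B I^B and summing P(type B): 1/4·0 + 1/2·1/2 + 1/4·1 = 1/2.
Similarly for Rh via the mother's Rh distribution: P(Rh-) = 1.
Independent loci: 1/2 × 1 = 1/2.

1/2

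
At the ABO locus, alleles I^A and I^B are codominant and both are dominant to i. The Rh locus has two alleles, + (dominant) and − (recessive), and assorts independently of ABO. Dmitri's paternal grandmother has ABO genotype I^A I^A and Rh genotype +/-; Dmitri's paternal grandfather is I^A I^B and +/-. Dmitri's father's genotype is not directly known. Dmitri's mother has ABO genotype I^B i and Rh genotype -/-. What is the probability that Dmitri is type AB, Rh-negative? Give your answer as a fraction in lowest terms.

3/16

Dmitri's father's ABO genotype from I^A I^A × I^A I^B: 1/2 I^A I^A, 1/2 I^A I^B.
Crossing each possibility with the mother I^B i and summing P(type AB): 1/2·1/2 + 1/2·1/4 = 3/8.
Similarly for Rh via the father's Rh distribution: P(Rh-) = 1/2.
Independent loci: 3/8 × 1/2 = 3/16.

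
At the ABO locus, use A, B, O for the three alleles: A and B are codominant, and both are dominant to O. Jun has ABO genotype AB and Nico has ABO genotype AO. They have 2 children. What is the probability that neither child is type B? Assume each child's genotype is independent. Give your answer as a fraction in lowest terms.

ABO cross AB × AO → 1/2 A, 1/4 B, 1/4 AB.
So P(type B) = 1/4 per child.
P(not type B) = 3/4 for one child; (3/4)^2 = 9/16.

9/16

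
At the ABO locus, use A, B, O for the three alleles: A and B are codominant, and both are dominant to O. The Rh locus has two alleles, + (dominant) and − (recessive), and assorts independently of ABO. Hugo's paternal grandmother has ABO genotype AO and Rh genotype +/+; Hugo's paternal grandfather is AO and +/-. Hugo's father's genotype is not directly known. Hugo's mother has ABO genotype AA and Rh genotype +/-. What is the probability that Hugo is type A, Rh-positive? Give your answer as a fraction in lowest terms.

Hugo's father's ABO genotype from AO × AO: 1/4 AA, 1/2 AO, 1/4 OO.
Crossing each possibility with the mother AA and summing P(type A): 1/4·1 + 1/2·1 + 1/4·1 = 1.
Similarly for Rh via the father's Rh distribution: P(Rh+) = 7/8.
Independent loci: 1 × 7/8 = 7/8.

7/8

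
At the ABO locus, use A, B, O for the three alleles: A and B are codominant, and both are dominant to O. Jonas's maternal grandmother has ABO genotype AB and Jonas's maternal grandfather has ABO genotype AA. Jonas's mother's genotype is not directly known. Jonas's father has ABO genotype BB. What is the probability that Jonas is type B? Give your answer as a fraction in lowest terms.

Jonas's mother's ABO genotype from AB × AA: 1/2 AA, 1/2 AB.
Crossing each possibility with the father BB and summing P(type B): 1/2·0 + 1/2·1/2 = 1/4.

1/4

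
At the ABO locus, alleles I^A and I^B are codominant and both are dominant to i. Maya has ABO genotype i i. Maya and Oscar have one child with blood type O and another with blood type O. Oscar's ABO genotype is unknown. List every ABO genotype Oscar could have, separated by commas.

For each candidate genotype of Oscar, check whether crossing it with i i can produce every observed child phenotype.
  I^A I^A → possible child types {A} ✗
  I^A I^B → possible child types {A, B} ✗
  I^A i → possible child types {O, A} ✓
  I^B I^B → possible child types {B} ✗
  I^B i → possible child types {O, B} ✓
  i i → possible child types {O} ✓

I^A i, I^B i, i i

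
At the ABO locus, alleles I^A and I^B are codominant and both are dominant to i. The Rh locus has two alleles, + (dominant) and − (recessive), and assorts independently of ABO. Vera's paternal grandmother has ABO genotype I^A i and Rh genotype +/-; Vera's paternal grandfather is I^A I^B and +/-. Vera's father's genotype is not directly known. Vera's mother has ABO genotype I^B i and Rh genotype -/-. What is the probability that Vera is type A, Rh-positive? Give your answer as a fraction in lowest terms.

1/8

Vera's father's ABO genotype from I^A i × I^A I^B: 1/4 I^A I^A, 1/4 I^A I^B, 1/4 I^A i, 1/4 I^B i.
Crossing each possibility with the mother I^B i and summing P(type A): 1/4·1/2 + 1/4·1/4 + 1/4·1/4 + 1/4·0 = 1/4.
Similarly for Rh via the father's Rh distribution: P(Rh+) = 1/2.
Independent loci: 1/4 × 1/2 = 1/8.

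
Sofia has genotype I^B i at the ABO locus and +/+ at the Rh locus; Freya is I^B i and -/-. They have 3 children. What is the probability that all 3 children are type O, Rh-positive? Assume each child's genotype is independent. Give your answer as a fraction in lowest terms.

ABO cross I^B i × I^B i → 1/4 O, 3/4 B.
Rh cross +/+ × -/- → 1 Rh+; so P(type O, Rh-positive) = 1/4 × 1 = 1/4 per child.
All 3 independent: (1/4)^3 = 1/64.

1/64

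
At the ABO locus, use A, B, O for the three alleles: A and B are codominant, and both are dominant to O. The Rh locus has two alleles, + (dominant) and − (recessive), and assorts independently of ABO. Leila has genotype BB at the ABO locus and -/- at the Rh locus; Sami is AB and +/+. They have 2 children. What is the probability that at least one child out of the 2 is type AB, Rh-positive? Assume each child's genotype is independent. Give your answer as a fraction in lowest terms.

ABO cross BB × AB → 1/2 B, 1/2 AB.
Rh cross -/- × +/+ → 1 Rh+; so P(type AB, Rh-positive) = 1/2 × 1 = 1/2 per child.
P(none) = (1/2)^2 = 1/4; P(at least one) = 1 − 1/4 = 3/4.

3/4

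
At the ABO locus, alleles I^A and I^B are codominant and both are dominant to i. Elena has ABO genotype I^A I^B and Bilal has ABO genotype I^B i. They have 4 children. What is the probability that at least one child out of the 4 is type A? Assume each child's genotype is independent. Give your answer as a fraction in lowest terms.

ABO cross I^A I^B × I^B i → 1/4 A, 1/2 B, 1/4 AB.
So P(type A) = 1/4 per child.
P(none) = (3/4)^4 = 81/256; P(at least one) = 1 − 81/256 = 175/256.

175/256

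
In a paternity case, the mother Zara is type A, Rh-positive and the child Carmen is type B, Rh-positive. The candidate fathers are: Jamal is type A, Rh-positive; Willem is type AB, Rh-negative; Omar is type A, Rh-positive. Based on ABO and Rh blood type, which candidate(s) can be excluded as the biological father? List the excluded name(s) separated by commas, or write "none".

A candidate is excluded only if no genotype consistent with his phenotype could produce a type B, Rh-positive child with a type A, Rh-positive mother.
Jamal (type A, Rh+): no genotype consistent with that phenotype can produce a type-B Rh+ child with a type-A mother.
Omar (type A, Rh+): no genotype consistent with that phenotype can produce a type-B Rh+ child with a type-A mother.

Jamal, Omar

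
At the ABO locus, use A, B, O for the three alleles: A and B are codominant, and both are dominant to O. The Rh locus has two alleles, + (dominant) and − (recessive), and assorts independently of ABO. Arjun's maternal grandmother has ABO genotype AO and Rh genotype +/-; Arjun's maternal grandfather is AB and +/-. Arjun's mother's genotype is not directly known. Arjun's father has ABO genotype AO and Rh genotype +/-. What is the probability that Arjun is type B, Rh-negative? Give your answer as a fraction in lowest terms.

1/32

Arjun's mother's ABO genotype from AO × AB: 1/4 AA, 1/4 AB, 1/4 AO, 1/4 BO.
Crossing each possibility with the father AO and summing P(type B): 1/4·0 + 1/4·1/4 + 1/4·0 + 1/4·1/4 = 1/8.
Similarly for Rh via the mother's Rh distribution: P(Rh-) = 1/4.
Independent loci: 1/8 × 1/4 = 1/32.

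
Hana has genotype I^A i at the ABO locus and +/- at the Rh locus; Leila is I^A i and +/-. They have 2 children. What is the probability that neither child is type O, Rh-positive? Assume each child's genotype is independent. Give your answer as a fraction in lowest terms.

169/256

ABO cross I^A i × I^A i → 1/4 O, 3/4 A.
Rh cross +/- × +/- → 3/4 Rh+, 1/4 Rh-; so P(type O, Rh-positive) = 1/4 × 3/4 = 3/16 per child.
P(not type O, Rh-positive) = 13/16 for one child; (13/16)^2 = 169/256.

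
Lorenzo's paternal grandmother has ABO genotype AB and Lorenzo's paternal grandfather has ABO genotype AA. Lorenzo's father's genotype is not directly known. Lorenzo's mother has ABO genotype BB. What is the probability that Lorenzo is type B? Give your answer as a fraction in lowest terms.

1/4

Lorenzo's father's ABO genotype from AB × AA: 1/2 AA, 1/2 AB.
Crossing each possibility with the mother BB and summing P(type B): 1/2·0 + 1/2·1/2 = 1/4.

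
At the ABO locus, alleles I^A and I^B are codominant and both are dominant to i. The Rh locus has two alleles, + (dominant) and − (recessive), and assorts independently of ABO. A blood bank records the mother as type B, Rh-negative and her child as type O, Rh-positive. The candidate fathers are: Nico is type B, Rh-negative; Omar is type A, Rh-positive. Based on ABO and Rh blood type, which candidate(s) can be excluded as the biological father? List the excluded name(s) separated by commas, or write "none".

A candidate is excluded only if no genotype consistent with his phenotype could produce a type O, Rh-positive child with a type B, Rh-negative mother.
Nico (type B, Rh-): no genotype consistent with that phenotype can produce a type-O Rh+ child with a type-B mother.

Nico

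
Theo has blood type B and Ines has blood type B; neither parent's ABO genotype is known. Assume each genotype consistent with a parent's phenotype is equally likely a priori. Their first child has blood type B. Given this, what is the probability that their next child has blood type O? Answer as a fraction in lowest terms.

1/20

Possible genotypes: Theo ∈ {I^B I^B, I^B i}; Ines ∈ {I^B I^B, I^B i}.
Weight each parental genotype pair by prior × P(type-B child):
  I^B I^B × I^B I^B: posterior weight 4/15; P(next child type O) = 0.
  I^B I^B × I^B i: posterior weight 4/15; P(next child type O) = 0.
  I^B i × I^B I^B: posterior weight 4/15; P(next child type O) = 0.
  I^B i × I^B i: posterior weight 1/5; P(next child type O) = 1/4.
Weighted sum = 1/20.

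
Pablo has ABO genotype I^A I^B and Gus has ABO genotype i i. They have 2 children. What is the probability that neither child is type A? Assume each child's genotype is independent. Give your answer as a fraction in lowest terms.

ABO cross I^A I^B × i i → 1/2 A, 1/2 B.
So P(type A) = 1/2 per child.
P(not type A) = 1/2 for one child; (1/2)^2 = 1/4.

1/4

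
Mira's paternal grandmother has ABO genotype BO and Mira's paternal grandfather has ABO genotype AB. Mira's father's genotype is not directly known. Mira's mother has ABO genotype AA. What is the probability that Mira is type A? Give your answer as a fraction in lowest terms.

Mira's father's ABO genotype from BO × AB: 1/4 AB, 1/4 AO, 1/4 BB, 1/4 BO.
Crossing each possibility with the mother AA and summing P(type A): 1/4·1/2 + 1/4·1 + 1/4·0 + 1/4·1/2 = 1/2.

1/2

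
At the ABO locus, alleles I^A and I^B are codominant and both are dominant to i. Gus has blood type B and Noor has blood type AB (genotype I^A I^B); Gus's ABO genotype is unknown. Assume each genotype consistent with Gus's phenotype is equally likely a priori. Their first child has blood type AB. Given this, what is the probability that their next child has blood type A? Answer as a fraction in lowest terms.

1/12

Possible genotypes: Gus ∈ {I^B I^B, I^B i}; Noor ∈ {I^A I^B}.
Weight each parental genotype pair by prior × P(type-AB child):
  I^B I^B × I^A I^B: posterior weight 2/3; P(next child type A) = 0.
  I^B i × I^A I^B: posterior weight 1/3; P(next child type A) = 1/4.
Weighted sum = 1/12.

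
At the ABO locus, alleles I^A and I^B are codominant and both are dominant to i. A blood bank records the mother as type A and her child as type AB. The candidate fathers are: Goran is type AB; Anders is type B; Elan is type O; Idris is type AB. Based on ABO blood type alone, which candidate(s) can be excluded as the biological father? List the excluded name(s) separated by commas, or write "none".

A candidate is excluded only if no genotype consistent with his phenotype could produce a type AB child with a type A mother.
Elan (type O): no genotype consistent with that phenotype can produce a type-AB child with a type-A mother.

Elan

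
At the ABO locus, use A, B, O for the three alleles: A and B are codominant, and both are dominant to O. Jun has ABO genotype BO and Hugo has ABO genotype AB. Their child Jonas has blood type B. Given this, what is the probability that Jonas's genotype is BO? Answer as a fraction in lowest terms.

1/2

Cross BO × AB → 1/4 AB, 1/4 AO, 1/4 BB, 1/4 BO.
Type-B genotypes among offspring: BB (1/4), BO (1/4); total 1/2.
P(BO | type B) = (1/4) / (1/2) = 1/2.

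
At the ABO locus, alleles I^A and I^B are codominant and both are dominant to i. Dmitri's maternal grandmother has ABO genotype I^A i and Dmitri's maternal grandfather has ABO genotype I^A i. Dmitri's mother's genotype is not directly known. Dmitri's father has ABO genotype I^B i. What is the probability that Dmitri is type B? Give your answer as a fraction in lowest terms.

1/4

Dmitri's mother's ABO genotype from I^A i × I^A i: 1/4 I^A I^A, 1/2 I^A i, 1/4 i i.
Crossing each possibility with the father I^B i and summing P(type B): 1/4·0 + 1/2·1/4 + 1/4·1/2 = 1/4.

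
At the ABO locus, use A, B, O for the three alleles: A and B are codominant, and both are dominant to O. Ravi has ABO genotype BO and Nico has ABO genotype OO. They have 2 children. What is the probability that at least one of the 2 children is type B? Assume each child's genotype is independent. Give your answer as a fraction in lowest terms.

3/4

ABO cross BO × OO → 1/2 O, 1/2 B.
So P(type B) = 1/2 per child.
P(none) = (1/2)^2 = 1/4; P(at least one) = 1 − 1/4 = 3/4.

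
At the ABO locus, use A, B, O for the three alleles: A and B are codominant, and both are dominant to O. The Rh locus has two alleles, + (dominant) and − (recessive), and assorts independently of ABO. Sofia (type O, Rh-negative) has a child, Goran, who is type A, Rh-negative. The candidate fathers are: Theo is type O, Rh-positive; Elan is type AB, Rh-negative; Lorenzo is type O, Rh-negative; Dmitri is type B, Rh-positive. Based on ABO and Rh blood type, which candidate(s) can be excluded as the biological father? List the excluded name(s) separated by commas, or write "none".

Theo, Lorenzo, Dmitri

A candidate is excluded only if no genotype consistent with his phenotype could produce a type A, Rh-negative child with a type O, Rh-negative mother.
Theo (type O, Rh+): no genotype consistent with that phenotype can produce a type-A Rh- child with a type-O mother.
Lorenzo (type O, Rh-): no genotype consistent with that phenotype can produce a type-A Rh- child with a type-O mother.
Dmitri (type B, Rh+): no genotype consistent with that phenotype can produce a type-A Rh- child with a type-O mother.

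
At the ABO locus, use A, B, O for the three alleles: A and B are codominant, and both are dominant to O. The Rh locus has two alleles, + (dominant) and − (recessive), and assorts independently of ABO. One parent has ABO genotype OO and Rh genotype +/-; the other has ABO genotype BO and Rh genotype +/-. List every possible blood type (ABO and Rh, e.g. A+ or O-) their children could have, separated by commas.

Gametes from OO × BO give offspring ABO genotypes BO, OO, i.e. phenotypes O, B.
Rh cross +/- × +/- → phenotypes Rh+, Rh-.
Combining independently: O+, O-, B+, B-.

O+, O-, B+, B-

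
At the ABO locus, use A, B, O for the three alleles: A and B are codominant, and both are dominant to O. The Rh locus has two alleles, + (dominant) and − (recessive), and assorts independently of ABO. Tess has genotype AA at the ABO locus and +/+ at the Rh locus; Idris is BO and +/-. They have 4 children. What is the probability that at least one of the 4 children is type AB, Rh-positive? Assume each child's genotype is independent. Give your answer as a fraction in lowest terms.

ABO cross AA × BO → 1/2 A, 1/2 AB.
Rh cross +/+ × +/- → 1 Rh+; so P(type AB, Rh-positive) = 1/2 × 1 = 1/2 per child.
P(none) = (1/2)^4 = 1/16; P(at least one) = 1 − 1/16 = 15/16.

15/16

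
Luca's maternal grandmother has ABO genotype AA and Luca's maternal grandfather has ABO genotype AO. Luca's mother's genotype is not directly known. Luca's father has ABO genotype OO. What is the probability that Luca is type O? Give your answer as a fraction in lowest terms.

1/4

Luca's mother's ABO genotype from AA × AO: 1/2 AA, 1/2 AO.
Crossing each possibility with the father OO and summing P(type O): 1/2·0 + 1/2·1/2 = 1/4.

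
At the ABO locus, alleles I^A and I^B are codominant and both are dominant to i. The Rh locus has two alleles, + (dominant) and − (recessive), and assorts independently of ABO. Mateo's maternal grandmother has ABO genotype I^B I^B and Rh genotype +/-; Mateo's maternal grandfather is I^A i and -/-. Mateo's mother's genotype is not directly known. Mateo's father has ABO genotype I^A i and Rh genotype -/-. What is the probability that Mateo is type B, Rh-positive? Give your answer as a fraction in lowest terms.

1/16

Mateo's mother's ABO genotype from I^B I^B × I^A i: 1/2 I^A I^B, 1/2 I^B i.
Crossing each possibility with the father I^A i and summing P(type B): 1/2·1/4 + 1/2·1/4 = 1/4.
Similarly for Rh via the mother's Rh distribution: P(Rh+) = 1/4.
Independent loci: 1/4 × 1/4 = 1/16.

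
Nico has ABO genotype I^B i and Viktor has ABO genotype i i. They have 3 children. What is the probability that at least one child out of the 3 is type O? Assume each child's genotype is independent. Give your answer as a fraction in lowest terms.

ABO cross I^B i × i i → 1/2 O, 1/2 B.
So P(type O) = 1/2 per child.
P(none) = (1/2)^3 = 1/8; P(at least one) = 1 − 1/8 = 7/8.

7/8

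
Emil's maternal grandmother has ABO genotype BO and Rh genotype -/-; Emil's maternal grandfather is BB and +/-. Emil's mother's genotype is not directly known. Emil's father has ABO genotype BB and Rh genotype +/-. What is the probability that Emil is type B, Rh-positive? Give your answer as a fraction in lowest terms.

5/8

Emil's mother's ABO genotype from BO × BB: 1/2 BB, 1/2 BO.
Crossing each possibility with the father BB and summing P(type B): 1/2·1 + 1/2·1 = 1.
Similarly for Rh via the mother's Rh distribution: P(Rh+) = 5/8.
Independent loci: 1 × 5/8 = 5/8.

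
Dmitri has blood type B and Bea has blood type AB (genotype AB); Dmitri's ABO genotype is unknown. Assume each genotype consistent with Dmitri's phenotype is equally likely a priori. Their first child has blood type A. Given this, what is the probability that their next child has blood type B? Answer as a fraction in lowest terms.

Possible genotypes: Dmitri ∈ {BB, BO}; Bea ∈ {AB}.
Weight each parental genotype pair by prior × P(type-A child):
  BO × AB: posterior weight 1; P(next child type B) = 1/2.
Weighted sum = 1/2.

1/2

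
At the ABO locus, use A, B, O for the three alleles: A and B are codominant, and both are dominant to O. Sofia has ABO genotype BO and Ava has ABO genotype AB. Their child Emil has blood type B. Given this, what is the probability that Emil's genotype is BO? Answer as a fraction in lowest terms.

1/2

Cross BO × AB → 1/4 AB, 1/4 AO, 1/4 BB, 1/4 BO.
Type-B genotypes among offspring: BB (1/4), BO (1/4); total 1/2.
P(BO | type B) = (1/4) / (1/2) = 1/2.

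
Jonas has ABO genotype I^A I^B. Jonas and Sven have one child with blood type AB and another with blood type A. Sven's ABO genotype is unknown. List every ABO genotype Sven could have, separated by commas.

I^A I^A, I^A I^B, I^A i, I^B i

For each candidate genotype of Sven, check whether crossing it with I^A I^B can produce every observed child phenotype.
  I^A I^A → possible child types {A, AB} ✓
  I^A I^B → possible child types {A, B, AB} ✓
  I^A i → possible child types {A, B, AB} ✓
  I^B I^B → possible child types {B, AB} ✗
  I^B i → possible child types {A, B, AB} ✓
  i i → possible child types {A, B} ✗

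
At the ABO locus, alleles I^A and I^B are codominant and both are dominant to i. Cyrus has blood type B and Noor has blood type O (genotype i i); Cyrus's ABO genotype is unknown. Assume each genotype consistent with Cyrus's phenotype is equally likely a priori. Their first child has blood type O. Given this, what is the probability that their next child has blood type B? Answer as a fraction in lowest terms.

Possible genotypes: Cyrus ∈ {I^B I^B, I^B i}; Noor ∈ {i i}.
Weight each parental genotype pair by prior × P(type-O child):
  I^B i × i i: posterior weight 1; P(next child type B) = 1/2.
Weighted sum = 1/2.

1/2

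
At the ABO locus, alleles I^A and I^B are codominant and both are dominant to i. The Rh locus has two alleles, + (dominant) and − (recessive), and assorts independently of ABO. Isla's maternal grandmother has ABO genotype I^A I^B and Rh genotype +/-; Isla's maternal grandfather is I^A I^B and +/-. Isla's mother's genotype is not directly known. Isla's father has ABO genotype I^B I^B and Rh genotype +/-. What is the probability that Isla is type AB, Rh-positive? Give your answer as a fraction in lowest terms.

3/8

Isla's mother's ABO genotype from I^A I^B × I^A I^B: 1/4 I^A I^A, 1/2 I^A I^B, 1/4 I^B I^B.
Crossing each possibility with the father I^B I^B and summing P(type AB): 1/4·1 + 1/2·1/2 + 1/4·0 = 1/2.
Similarly for Rh via the mother's Rh distribution: P(Rh+) = 3/4.
Independent loci: 1/2 × 3/4 = 3/8.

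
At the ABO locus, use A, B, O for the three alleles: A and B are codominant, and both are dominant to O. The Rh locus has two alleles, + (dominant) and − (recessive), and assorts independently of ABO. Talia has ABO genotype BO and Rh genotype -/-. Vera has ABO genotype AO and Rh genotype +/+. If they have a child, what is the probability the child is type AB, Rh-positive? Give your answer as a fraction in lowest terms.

1/4

ABO cross BO × AO → offspring phenotypes: 1/4 O, 1/4 A, 1/4 B, 1/4 AB.
Rh cross -/- × +/+ → 1 Rh+.
Independent loci: P(type AB, Rh-positive) = 1/4 × 1 = 1/4.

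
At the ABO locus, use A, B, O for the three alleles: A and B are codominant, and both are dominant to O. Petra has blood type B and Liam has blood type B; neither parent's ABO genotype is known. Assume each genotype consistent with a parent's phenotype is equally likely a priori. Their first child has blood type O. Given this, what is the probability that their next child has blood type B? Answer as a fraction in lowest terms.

3/4

Possible genotypes: Petra ∈ {BB, BO}; Liam ∈ {BB, BO}.
Weight each parental genotype pair by prior × P(type-O child):
  BO × BO: posterior weight 1; P(next child type B) = 3/4.
Weighted sum = 3/4.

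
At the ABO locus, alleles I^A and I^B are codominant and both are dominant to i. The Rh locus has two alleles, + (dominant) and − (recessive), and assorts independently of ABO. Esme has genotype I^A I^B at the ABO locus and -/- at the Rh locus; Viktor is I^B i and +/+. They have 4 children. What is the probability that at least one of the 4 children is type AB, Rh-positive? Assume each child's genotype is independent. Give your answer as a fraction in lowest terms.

ABO cross I^A I^B × I^B i → 1/4 A, 1/2 B, 1/4 AB.
Rh cross -/- × +/+ → 1 Rh+; so P(type AB, Rh-positive) = 1/4 × 1 = 1/4 per child.
P(none) = (3/4)^4 = 81/256; P(at least one) = 1 − 81/256 = 175/256.

175/256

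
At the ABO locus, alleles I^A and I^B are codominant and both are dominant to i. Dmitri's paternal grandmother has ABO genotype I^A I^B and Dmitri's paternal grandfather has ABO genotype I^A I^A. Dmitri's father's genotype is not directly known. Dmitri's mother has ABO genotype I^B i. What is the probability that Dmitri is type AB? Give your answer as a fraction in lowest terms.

3/8

Dmitri's father's ABO genotype from I^A I^B × I^A I^A: 1/2 I^A I^A, 1/2 I^A I^B.
Crossing each possibility with the mother I^B i and summing P(type AB): 1/2·1/2 + 1/2·1/4 = 3/8.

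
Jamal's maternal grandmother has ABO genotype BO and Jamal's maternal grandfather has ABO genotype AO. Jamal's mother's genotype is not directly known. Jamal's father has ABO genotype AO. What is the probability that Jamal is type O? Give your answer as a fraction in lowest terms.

Jamal's mother's ABO genotype from BO × AO: 1/4 AB, 1/4 AO, 1/4 BO, 1/4 OO.
Crossing each possibility with the father AO and summing P(type O): 1/4·0 + 1/4·1/4 + 1/4·1/4 + 1/4·1/2 = 1/4.

1/4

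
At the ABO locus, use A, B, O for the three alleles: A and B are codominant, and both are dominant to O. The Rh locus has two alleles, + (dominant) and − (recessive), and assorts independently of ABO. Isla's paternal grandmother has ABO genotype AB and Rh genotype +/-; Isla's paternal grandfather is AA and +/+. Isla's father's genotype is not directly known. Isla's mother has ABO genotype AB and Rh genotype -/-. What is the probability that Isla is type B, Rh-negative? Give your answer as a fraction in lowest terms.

1/32

Isla's father's ABO genotype from AB × AA: 1/2 AA, 1/2 AB.
Crossing each possibility with the mother AB and summing P(type B): 1/2·0 + 1/2·1/4 = 1/8.
Similarly for Rh via the father's Rh distribution: P(Rh-) = 1/4.
Independent loci: 1/8 × 1/4 = 1/32.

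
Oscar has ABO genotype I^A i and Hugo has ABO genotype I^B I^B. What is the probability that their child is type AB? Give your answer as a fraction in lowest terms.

ABO cross I^A i × I^B I^B → offspring phenotypes: 1/2 B, 1/2 AB.
So P(type AB) = 1/2.

1/2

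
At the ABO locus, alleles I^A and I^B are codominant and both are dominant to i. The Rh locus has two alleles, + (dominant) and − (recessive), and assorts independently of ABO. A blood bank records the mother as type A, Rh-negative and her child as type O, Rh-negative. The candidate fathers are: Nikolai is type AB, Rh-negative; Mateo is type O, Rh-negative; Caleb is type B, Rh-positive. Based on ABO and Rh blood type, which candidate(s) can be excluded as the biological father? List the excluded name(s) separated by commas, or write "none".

Nikolai

A candidate is excluded only if no genotype consistent with his phenotype could produce a type O, Rh-negative child with a type A, Rh-negative mother.
Nikolai (type AB, Rh-): no genotype consistent with that phenotype can produce a type-O Rh- child with a type-A mother.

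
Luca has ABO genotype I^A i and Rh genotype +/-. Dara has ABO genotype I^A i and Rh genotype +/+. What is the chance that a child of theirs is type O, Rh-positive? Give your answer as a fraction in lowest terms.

1/4

ABO cross I^A i × I^A i → offspring phenotypes: 1/4 O, 3/4 A.
Rh cross +/- × +/+ → 1 Rh+.
Independent loci: P(type O, Rh-positive) = 1/4 × 1 = 1/4.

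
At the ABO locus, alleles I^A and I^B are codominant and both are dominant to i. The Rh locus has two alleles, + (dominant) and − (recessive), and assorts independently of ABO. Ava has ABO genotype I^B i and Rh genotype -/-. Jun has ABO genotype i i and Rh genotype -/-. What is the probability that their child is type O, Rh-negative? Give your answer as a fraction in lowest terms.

1/2

ABO cross I^B i × i i → offspring phenotypes: 1/2 O, 1/2 B.
Rh cross -/- × -/- → 1 Rh-.
Independent loci: P(type O, Rh-negative) = 1/2 × 1 = 1/2.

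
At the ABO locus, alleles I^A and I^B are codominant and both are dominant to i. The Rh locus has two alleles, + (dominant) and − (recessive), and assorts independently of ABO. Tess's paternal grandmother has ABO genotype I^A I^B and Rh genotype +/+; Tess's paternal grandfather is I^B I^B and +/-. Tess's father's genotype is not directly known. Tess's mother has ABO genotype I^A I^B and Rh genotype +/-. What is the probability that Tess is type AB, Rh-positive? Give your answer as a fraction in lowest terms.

Tess's father's ABO genotype from I^A I^B × I^B I^B: 1/2 I^A I^B, 1/2 I^B I^B.
Crossing each possibility with the mother I^A I^B and summing P(type AB): 1/2·1/2 + 1/2·1/2 = 1/2.
Similarly for Rh via the father's Rh distribution: P(Rh+) = 7/8.
Independent loci: 1/2 × 7/8 = 7/16.

7/16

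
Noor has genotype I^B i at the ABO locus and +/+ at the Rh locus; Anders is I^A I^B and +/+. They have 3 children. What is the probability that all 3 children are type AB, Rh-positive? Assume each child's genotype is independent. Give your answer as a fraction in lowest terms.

1/64

ABO cross I^B i × I^A I^B → 1/4 A, 1/2 B, 1/4 AB.
Rh cross +/+ × +/+ → 1 Rh+; so P(type AB, Rh-positive) = 1/4 × 1 = 1/4 per child.
All 3 independent: (1/4)^3 = 1/64.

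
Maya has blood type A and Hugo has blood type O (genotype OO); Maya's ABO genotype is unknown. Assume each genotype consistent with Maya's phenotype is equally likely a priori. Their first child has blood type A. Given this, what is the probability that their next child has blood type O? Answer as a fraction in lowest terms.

Possible genotypes: Maya ∈ {AA, AO}; Hugo ∈ {OO}.
Weight each parental genotype pair by prior × P(type-A child):
  AA × OO: posterior weight 2/3; P(next child type O) = 0.
  AO × OO: posterior weight 1/3; P(next child type O) = 1/2.
Weighted sum = 1/6.

1/6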